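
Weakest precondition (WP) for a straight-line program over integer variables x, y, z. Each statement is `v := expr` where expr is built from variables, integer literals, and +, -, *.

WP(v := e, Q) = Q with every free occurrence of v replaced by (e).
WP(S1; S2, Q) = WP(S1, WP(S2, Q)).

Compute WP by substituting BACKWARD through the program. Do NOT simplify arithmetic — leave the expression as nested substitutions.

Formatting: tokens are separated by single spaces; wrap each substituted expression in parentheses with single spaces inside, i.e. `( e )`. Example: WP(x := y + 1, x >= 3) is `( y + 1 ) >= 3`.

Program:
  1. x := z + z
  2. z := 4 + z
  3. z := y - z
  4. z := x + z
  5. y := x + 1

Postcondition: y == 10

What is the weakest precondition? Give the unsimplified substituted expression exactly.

Answer: ( ( z + z ) + 1 ) == 10

Derivation:
post: y == 10
stmt 5: y := x + 1  -- replace 1 occurrence(s) of y with (x + 1)
  => ( x + 1 ) == 10
stmt 4: z := x + z  -- replace 0 occurrence(s) of z with (x + z)
  => ( x + 1 ) == 10
stmt 3: z := y - z  -- replace 0 occurrence(s) of z with (y - z)
  => ( x + 1 ) == 10
stmt 2: z := 4 + z  -- replace 0 occurrence(s) of z with (4 + z)
  => ( x + 1 ) == 10
stmt 1: x := z + z  -- replace 1 occurrence(s) of x with (z + z)
  => ( ( z + z ) + 1 ) == 10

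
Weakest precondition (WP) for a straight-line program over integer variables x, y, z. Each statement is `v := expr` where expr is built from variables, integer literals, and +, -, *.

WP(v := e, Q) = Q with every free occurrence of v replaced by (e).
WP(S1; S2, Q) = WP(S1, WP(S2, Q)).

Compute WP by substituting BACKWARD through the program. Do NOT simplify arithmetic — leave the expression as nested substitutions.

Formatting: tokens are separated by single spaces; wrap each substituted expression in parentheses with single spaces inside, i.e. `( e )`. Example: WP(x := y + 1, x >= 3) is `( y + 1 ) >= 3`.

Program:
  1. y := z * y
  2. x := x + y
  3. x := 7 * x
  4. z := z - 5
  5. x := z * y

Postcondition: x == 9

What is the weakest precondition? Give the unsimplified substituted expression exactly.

Answer: ( ( z - 5 ) * ( z * y ) ) == 9

Derivation:
post: x == 9
stmt 5: x := z * y  -- replace 1 occurrence(s) of x with (z * y)
  => ( z * y ) == 9
stmt 4: z := z - 5  -- replace 1 occurrence(s) of z with (z - 5)
  => ( ( z - 5 ) * y ) == 9
stmt 3: x := 7 * x  -- replace 0 occurrence(s) of x with (7 * x)
  => ( ( z - 5 ) * y ) == 9
stmt 2: x := x + y  -- replace 0 occurrence(s) of x with (x + y)
  => ( ( z - 5 ) * y ) == 9
stmt 1: y := z * y  -- replace 1 occurrence(s) of y with (z * y)
  => ( ( z - 5 ) * ( z * y ) ) == 9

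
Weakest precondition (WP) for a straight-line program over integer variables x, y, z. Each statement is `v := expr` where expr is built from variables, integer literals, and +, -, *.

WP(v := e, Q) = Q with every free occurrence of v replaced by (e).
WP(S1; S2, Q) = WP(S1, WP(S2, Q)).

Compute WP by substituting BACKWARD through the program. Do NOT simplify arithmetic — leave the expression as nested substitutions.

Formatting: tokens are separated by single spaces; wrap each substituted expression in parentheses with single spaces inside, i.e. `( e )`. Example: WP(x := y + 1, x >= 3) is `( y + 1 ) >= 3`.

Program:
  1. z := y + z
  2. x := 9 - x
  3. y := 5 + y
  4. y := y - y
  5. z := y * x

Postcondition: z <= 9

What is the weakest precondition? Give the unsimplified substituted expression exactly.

post: z <= 9
stmt 5: z := y * x  -- replace 1 occurrence(s) of z with (y * x)
  => ( y * x ) <= 9
stmt 4: y := y - y  -- replace 1 occurrence(s) of y with (y - y)
  => ( ( y - y ) * x ) <= 9
stmt 3: y := 5 + y  -- replace 2 occurrence(s) of y with (5 + y)
  => ( ( ( 5 + y ) - ( 5 + y ) ) * x ) <= 9
stmt 2: x := 9 - x  -- replace 1 occurrence(s) of x with (9 - x)
  => ( ( ( 5 + y ) - ( 5 + y ) ) * ( 9 - x ) ) <= 9
stmt 1: z := y + z  -- replace 0 occurrence(s) of z with (y + z)
  => ( ( ( 5 + y ) - ( 5 + y ) ) * ( 9 - x ) ) <= 9

Answer: ( ( ( 5 + y ) - ( 5 + y ) ) * ( 9 - x ) ) <= 9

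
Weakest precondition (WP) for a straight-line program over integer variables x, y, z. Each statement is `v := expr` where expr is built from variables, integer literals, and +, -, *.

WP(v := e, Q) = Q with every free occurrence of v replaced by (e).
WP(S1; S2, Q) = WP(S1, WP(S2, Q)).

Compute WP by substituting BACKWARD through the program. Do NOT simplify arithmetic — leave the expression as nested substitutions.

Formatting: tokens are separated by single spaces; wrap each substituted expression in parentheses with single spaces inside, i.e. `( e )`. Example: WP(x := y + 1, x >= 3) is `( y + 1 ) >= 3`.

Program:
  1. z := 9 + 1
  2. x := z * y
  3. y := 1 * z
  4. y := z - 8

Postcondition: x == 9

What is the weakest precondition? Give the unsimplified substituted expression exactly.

Answer: ( ( 9 + 1 ) * y ) == 9

Derivation:
post: x == 9
stmt 4: y := z - 8  -- replace 0 occurrence(s) of y with (z - 8)
  => x == 9
stmt 3: y := 1 * z  -- replace 0 occurrence(s) of y with (1 * z)
  => x == 9
stmt 2: x := z * y  -- replace 1 occurrence(s) of x with (z * y)
  => ( z * y ) == 9
stmt 1: z := 9 + 1  -- replace 1 occurrence(s) of z with (9 + 1)
  => ( ( 9 + 1 ) * y ) == 9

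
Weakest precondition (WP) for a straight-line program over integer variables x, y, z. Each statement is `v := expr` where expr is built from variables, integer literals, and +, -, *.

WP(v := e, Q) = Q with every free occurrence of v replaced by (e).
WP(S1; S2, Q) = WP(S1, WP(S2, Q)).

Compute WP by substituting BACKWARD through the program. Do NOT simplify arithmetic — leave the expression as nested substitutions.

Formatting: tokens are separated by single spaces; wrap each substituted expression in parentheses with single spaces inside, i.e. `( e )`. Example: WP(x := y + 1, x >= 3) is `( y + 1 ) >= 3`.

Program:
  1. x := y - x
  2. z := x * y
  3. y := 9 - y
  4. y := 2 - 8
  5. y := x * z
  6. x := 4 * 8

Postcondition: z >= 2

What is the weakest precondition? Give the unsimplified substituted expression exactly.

Answer: ( ( y - x ) * y ) >= 2

Derivation:
post: z >= 2
stmt 6: x := 4 * 8  -- replace 0 occurrence(s) of x with (4 * 8)
  => z >= 2
stmt 5: y := x * z  -- replace 0 occurrence(s) of y with (x * z)
  => z >= 2
stmt 4: y := 2 - 8  -- replace 0 occurrence(s) of y with (2 - 8)
  => z >= 2
stmt 3: y := 9 - y  -- replace 0 occurrence(s) of y with (9 - y)
  => z >= 2
stmt 2: z := x * y  -- replace 1 occurrence(s) of z with (x * y)
  => ( x * y ) >= 2
stmt 1: x := y - x  -- replace 1 occurrence(s) of x with (y - x)
  => ( ( y - x ) * y ) >= 2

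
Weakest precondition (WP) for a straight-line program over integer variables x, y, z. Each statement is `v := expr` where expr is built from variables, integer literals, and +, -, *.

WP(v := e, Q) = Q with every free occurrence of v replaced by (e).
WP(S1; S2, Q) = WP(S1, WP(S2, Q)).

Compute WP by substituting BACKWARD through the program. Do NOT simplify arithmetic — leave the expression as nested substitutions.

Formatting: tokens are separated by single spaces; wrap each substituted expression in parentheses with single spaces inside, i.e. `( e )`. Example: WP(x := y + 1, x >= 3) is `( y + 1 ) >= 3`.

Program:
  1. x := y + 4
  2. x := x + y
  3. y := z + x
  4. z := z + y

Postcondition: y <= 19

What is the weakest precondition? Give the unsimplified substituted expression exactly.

Answer: ( z + ( ( y + 4 ) + y ) ) <= 19

Derivation:
post: y <= 19
stmt 4: z := z + y  -- replace 0 occurrence(s) of z with (z + y)
  => y <= 19
stmt 3: y := z + x  -- replace 1 occurrence(s) of y with (z + x)
  => ( z + x ) <= 19
stmt 2: x := x + y  -- replace 1 occurrence(s) of x with (x + y)
  => ( z + ( x + y ) ) <= 19
stmt 1: x := y + 4  -- replace 1 occurrence(s) of x with (y + 4)
  => ( z + ( ( y + 4 ) + y ) ) <= 19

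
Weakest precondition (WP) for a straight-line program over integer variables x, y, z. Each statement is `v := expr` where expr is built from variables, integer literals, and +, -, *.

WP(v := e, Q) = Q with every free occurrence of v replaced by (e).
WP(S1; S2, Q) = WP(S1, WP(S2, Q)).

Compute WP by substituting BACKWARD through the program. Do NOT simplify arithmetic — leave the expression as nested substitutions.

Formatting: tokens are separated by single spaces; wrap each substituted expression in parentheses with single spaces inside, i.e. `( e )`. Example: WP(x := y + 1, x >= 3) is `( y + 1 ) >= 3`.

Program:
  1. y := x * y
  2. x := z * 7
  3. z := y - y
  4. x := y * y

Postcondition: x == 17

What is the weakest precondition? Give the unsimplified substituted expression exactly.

post: x == 17
stmt 4: x := y * y  -- replace 1 occurrence(s) of x with (y * y)
  => ( y * y ) == 17
stmt 3: z := y - y  -- replace 0 occurrence(s) of z with (y - y)
  => ( y * y ) == 17
stmt 2: x := z * 7  -- replace 0 occurrence(s) of x with (z * 7)
  => ( y * y ) == 17
stmt 1: y := x * y  -- replace 2 occurrence(s) of y with (x * y)
  => ( ( x * y ) * ( x * y ) ) == 17

Answer: ( ( x * y ) * ( x * y ) ) == 17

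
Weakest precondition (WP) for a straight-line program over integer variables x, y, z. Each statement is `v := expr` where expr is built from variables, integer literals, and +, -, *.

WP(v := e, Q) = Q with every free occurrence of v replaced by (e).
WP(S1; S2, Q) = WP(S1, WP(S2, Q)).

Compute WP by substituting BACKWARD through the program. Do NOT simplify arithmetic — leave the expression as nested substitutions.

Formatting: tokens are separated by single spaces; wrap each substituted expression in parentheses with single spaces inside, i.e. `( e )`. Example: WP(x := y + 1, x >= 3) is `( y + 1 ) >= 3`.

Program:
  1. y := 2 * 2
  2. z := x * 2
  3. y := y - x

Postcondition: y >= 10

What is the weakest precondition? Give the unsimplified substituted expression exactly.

Answer: ( ( 2 * 2 ) - x ) >= 10

Derivation:
post: y >= 10
stmt 3: y := y - x  -- replace 1 occurrence(s) of y with (y - x)
  => ( y - x ) >= 10
stmt 2: z := x * 2  -- replace 0 occurrence(s) of z with (x * 2)
  => ( y - x ) >= 10
stmt 1: y := 2 * 2  -- replace 1 occurrence(s) of y with (2 * 2)
  => ( ( 2 * 2 ) - x ) >= 10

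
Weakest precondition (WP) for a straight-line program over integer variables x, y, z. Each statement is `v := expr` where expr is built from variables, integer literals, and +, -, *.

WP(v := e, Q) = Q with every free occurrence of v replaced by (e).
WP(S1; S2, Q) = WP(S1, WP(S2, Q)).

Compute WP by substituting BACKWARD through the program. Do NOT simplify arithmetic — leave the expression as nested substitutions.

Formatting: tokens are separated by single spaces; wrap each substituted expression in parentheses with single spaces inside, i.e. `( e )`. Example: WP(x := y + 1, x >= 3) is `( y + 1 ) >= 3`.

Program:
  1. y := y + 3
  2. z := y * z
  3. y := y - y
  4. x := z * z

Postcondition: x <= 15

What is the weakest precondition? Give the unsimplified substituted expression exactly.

Answer: ( ( ( y + 3 ) * z ) * ( ( y + 3 ) * z ) ) <= 15

Derivation:
post: x <= 15
stmt 4: x := z * z  -- replace 1 occurrence(s) of x with (z * z)
  => ( z * z ) <= 15
stmt 3: y := y - y  -- replace 0 occurrence(s) of y with (y - y)
  => ( z * z ) <= 15
stmt 2: z := y * z  -- replace 2 occurrence(s) of z with (y * z)
  => ( ( y * z ) * ( y * z ) ) <= 15
stmt 1: y := y + 3  -- replace 2 occurrence(s) of y with (y + 3)
  => ( ( ( y + 3 ) * z ) * ( ( y + 3 ) * z ) ) <= 15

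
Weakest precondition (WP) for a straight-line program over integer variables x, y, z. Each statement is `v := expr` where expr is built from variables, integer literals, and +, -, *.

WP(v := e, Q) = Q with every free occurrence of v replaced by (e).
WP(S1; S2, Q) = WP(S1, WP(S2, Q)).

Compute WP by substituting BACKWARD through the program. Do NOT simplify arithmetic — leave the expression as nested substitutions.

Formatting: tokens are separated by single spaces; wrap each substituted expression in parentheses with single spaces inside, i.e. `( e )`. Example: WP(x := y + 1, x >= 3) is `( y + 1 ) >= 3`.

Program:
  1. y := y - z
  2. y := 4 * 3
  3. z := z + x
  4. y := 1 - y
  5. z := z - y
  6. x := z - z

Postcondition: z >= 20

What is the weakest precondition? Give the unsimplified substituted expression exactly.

Answer: ( ( z + x ) - ( 1 - ( 4 * 3 ) ) ) >= 20

Derivation:
post: z >= 20
stmt 6: x := z - z  -- replace 0 occurrence(s) of x with (z - z)
  => z >= 20
stmt 5: z := z - y  -- replace 1 occurrence(s) of z with (z - y)
  => ( z - y ) >= 20
stmt 4: y := 1 - y  -- replace 1 occurrence(s) of y with (1 - y)
  => ( z - ( 1 - y ) ) >= 20
stmt 3: z := z + x  -- replace 1 occurrence(s) of z with (z + x)
  => ( ( z + x ) - ( 1 - y ) ) >= 20
stmt 2: y := 4 * 3  -- replace 1 occurrence(s) of y with (4 * 3)
  => ( ( z + x ) - ( 1 - ( 4 * 3 ) ) ) >= 20
stmt 1: y := y - z  -- replace 0 occurrence(s) of y with (y - z)
  => ( ( z + x ) - ( 1 - ( 4 * 3 ) ) ) >= 20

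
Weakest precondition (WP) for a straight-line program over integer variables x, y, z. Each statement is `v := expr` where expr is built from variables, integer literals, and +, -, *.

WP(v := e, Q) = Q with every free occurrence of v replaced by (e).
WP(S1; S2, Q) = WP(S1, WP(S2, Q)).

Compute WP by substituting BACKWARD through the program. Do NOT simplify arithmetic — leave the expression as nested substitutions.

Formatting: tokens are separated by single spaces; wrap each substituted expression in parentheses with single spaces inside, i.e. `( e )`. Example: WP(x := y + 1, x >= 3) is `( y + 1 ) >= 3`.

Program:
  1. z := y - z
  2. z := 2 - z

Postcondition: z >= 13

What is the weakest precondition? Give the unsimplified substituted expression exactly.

post: z >= 13
stmt 2: z := 2 - z  -- replace 1 occurrence(s) of z with (2 - z)
  => ( 2 - z ) >= 13
stmt 1: z := y - z  -- replace 1 occurrence(s) of z with (y - z)
  => ( 2 - ( y - z ) ) >= 13

Answer: ( 2 - ( y - z ) ) >= 13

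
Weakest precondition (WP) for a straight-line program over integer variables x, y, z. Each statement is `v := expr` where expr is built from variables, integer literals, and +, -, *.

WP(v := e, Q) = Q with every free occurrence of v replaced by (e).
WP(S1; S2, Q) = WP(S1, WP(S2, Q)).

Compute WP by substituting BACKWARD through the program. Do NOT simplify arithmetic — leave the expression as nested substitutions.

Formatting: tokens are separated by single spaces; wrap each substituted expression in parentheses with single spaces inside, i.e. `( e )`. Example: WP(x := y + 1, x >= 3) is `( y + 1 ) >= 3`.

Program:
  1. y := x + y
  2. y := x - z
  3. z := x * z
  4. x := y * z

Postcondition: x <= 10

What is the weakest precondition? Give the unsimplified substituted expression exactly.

Answer: ( ( x - z ) * ( x * z ) ) <= 10

Derivation:
post: x <= 10
stmt 4: x := y * z  -- replace 1 occurrence(s) of x with (y * z)
  => ( y * z ) <= 10
stmt 3: z := x * z  -- replace 1 occurrence(s) of z with (x * z)
  => ( y * ( x * z ) ) <= 10
stmt 2: y := x - z  -- replace 1 occurrence(s) of y with (x - z)
  => ( ( x - z ) * ( x * z ) ) <= 10
stmt 1: y := x + y  -- replace 0 occurrence(s) of y with (x + y)
  => ( ( x - z ) * ( x * z ) ) <= 10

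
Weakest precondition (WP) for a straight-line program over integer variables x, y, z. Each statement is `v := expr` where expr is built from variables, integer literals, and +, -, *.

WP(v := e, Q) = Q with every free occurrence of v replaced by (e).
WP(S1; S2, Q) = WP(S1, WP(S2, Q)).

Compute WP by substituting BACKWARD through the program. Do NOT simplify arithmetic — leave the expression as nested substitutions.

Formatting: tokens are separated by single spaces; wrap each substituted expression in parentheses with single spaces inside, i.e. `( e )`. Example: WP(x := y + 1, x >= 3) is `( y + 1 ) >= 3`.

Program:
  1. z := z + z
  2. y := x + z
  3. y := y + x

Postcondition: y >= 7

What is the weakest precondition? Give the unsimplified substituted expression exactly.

post: y >= 7
stmt 3: y := y + x  -- replace 1 occurrence(s) of y with (y + x)
  => ( y + x ) >= 7
stmt 2: y := x + z  -- replace 1 occurrence(s) of y with (x + z)
  => ( ( x + z ) + x ) >= 7
stmt 1: z := z + z  -- replace 1 occurrence(s) of z with (z + z)
  => ( ( x + ( z + z ) ) + x ) >= 7

Answer: ( ( x + ( z + z ) ) + x ) >= 7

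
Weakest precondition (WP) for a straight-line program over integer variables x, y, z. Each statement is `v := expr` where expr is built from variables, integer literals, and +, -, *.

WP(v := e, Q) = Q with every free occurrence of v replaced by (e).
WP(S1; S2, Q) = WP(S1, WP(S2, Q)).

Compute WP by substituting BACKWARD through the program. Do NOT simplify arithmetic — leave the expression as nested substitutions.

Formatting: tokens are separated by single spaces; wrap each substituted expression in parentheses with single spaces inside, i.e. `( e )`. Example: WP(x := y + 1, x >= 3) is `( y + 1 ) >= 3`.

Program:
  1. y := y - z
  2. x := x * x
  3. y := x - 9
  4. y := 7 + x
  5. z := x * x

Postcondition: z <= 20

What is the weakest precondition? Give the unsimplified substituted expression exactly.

post: z <= 20
stmt 5: z := x * x  -- replace 1 occurrence(s) of z with (x * x)
  => ( x * x ) <= 20
stmt 4: y := 7 + x  -- replace 0 occurrence(s) of y with (7 + x)
  => ( x * x ) <= 20
stmt 3: y := x - 9  -- replace 0 occurrence(s) of y with (x - 9)
  => ( x * x ) <= 20
stmt 2: x := x * x  -- replace 2 occurrence(s) of x with (x * x)
  => ( ( x * x ) * ( x * x ) ) <= 20
stmt 1: y := y - z  -- replace 0 occurrence(s) of y with (y - z)
  => ( ( x * x ) * ( x * x ) ) <= 20

Answer: ( ( x * x ) * ( x * x ) ) <= 20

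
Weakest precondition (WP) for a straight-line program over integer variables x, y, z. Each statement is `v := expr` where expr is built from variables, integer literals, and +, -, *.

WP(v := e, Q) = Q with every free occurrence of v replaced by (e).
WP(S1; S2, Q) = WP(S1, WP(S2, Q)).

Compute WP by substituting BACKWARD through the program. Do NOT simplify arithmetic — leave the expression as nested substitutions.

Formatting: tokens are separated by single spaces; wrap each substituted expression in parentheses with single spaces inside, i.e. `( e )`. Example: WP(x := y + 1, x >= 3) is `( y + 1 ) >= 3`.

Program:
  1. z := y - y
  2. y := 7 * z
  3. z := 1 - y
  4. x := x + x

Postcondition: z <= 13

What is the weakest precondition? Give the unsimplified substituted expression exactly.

post: z <= 13
stmt 4: x := x + x  -- replace 0 occurrence(s) of x with (x + x)
  => z <= 13
stmt 3: z := 1 - y  -- replace 1 occurrence(s) of z with (1 - y)
  => ( 1 - y ) <= 13
stmt 2: y := 7 * z  -- replace 1 occurrence(s) of y with (7 * z)
  => ( 1 - ( 7 * z ) ) <= 13
stmt 1: z := y - y  -- replace 1 occurrence(s) of z with (y - y)
  => ( 1 - ( 7 * ( y - y ) ) ) <= 13

Answer: ( 1 - ( 7 * ( y - y ) ) ) <= 13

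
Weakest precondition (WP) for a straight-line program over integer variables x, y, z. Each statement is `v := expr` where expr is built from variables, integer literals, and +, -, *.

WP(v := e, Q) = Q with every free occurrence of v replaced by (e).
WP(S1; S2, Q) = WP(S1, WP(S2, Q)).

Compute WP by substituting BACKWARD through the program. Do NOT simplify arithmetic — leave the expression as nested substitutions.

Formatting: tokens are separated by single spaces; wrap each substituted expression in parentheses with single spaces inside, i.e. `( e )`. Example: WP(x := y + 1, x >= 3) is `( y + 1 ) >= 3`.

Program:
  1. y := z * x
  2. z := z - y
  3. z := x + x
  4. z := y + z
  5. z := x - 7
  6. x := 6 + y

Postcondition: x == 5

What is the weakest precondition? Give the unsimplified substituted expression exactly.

post: x == 5
stmt 6: x := 6 + y  -- replace 1 occurrence(s) of x with (6 + y)
  => ( 6 + y ) == 5
stmt 5: z := x - 7  -- replace 0 occurrence(s) of z with (x - 7)
  => ( 6 + y ) == 5
stmt 4: z := y + z  -- replace 0 occurrence(s) of z with (y + z)
  => ( 6 + y ) == 5
stmt 3: z := x + x  -- replace 0 occurrence(s) of z with (x + x)
  => ( 6 + y ) == 5
stmt 2: z := z - y  -- replace 0 occurrence(s) of z with (z - y)
  => ( 6 + y ) == 5
stmt 1: y := z * x  -- replace 1 occurrence(s) of y with (z * x)
  => ( 6 + ( z * x ) ) == 5

Answer: ( 6 + ( z * x ) ) == 5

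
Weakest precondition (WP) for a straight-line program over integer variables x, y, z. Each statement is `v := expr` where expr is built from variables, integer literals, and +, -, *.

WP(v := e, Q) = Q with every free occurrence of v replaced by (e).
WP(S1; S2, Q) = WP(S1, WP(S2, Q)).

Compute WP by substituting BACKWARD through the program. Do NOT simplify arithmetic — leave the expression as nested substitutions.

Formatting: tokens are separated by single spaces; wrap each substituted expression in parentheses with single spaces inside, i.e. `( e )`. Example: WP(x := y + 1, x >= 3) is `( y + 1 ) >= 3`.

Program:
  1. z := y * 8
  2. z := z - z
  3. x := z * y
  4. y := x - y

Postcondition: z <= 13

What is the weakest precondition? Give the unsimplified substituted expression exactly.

Answer: ( ( y * 8 ) - ( y * 8 ) ) <= 13

Derivation:
post: z <= 13
stmt 4: y := x - y  -- replace 0 occurrence(s) of y with (x - y)
  => z <= 13
stmt 3: x := z * y  -- replace 0 occurrence(s) of x with (z * y)
  => z <= 13
stmt 2: z := z - z  -- replace 1 occurrence(s) of z with (z - z)
  => ( z - z ) <= 13
stmt 1: z := y * 8  -- replace 2 occurrence(s) of z with (y * 8)
  => ( ( y * 8 ) - ( y * 8 ) ) <= 13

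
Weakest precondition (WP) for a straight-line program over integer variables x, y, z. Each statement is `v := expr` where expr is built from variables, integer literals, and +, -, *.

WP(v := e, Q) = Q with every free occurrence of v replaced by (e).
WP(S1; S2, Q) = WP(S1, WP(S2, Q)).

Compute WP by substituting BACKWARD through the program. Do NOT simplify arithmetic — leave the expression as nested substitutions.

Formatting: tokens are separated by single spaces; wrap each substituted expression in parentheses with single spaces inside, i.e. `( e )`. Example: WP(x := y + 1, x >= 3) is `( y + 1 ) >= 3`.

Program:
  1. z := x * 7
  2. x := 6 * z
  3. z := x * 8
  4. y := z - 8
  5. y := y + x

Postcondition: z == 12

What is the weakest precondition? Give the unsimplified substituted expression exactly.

Answer: ( ( 6 * ( x * 7 ) ) * 8 ) == 12

Derivation:
post: z == 12
stmt 5: y := y + x  -- replace 0 occurrence(s) of y with (y + x)
  => z == 12
stmt 4: y := z - 8  -- replace 0 occurrence(s) of y with (z - 8)
  => z == 12
stmt 3: z := x * 8  -- replace 1 occurrence(s) of z with (x * 8)
  => ( x * 8 ) == 12
stmt 2: x := 6 * z  -- replace 1 occurrence(s) of x with (6 * z)
  => ( ( 6 * z ) * 8 ) == 12
stmt 1: z := x * 7  -- replace 1 occurrence(s) of z with (x * 7)
  => ( ( 6 * ( x * 7 ) ) * 8 ) == 12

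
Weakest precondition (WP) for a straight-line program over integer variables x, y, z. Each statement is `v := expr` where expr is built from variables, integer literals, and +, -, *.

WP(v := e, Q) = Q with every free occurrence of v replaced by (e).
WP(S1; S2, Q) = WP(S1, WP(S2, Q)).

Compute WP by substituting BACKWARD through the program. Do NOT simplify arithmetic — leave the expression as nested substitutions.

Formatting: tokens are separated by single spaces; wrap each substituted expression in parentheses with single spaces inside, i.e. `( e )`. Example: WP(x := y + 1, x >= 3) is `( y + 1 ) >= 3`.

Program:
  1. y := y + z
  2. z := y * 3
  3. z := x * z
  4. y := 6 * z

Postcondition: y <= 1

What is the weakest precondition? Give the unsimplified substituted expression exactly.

Answer: ( 6 * ( x * ( ( y + z ) * 3 ) ) ) <= 1

Derivation:
post: y <= 1
stmt 4: y := 6 * z  -- replace 1 occurrence(s) of y with (6 * z)
  => ( 6 * z ) <= 1
stmt 3: z := x * z  -- replace 1 occurrence(s) of z with (x * z)
  => ( 6 * ( x * z ) ) <= 1
stmt 2: z := y * 3  -- replace 1 occurrence(s) of z with (y * 3)
  => ( 6 * ( x * ( y * 3 ) ) ) <= 1
stmt 1: y := y + z  -- replace 1 occurrence(s) of y with (y + z)
  => ( 6 * ( x * ( ( y + z ) * 3 ) ) ) <= 1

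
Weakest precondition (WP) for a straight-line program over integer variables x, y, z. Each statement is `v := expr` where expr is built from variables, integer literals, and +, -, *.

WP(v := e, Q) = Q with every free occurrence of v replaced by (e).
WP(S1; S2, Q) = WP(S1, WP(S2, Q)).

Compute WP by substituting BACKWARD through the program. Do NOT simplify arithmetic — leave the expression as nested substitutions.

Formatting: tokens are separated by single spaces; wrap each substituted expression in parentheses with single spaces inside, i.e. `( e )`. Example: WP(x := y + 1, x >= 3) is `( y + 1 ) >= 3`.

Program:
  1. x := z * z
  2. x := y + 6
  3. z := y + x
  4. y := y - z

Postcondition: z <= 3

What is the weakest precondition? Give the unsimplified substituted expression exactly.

Answer: ( y + ( y + 6 ) ) <= 3

Derivation:
post: z <= 3
stmt 4: y := y - z  -- replace 0 occurrence(s) of y with (y - z)
  => z <= 3
stmt 3: z := y + x  -- replace 1 occurrence(s) of z with (y + x)
  => ( y + x ) <= 3
stmt 2: x := y + 6  -- replace 1 occurrence(s) of x with (y + 6)
  => ( y + ( y + 6 ) ) <= 3
stmt 1: x := z * z  -- replace 0 occurrence(s) of x with (z * z)
  => ( y + ( y + 6 ) ) <= 3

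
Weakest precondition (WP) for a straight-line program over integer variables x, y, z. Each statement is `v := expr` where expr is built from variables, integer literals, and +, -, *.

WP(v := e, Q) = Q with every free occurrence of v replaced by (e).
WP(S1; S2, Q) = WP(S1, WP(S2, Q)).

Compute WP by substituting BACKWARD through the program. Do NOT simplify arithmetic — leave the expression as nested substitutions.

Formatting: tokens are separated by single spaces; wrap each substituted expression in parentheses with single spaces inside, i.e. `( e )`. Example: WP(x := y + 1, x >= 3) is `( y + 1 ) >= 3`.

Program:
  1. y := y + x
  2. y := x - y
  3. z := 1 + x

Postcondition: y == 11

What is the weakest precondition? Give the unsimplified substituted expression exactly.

Answer: ( x - ( y + x ) ) == 11

Derivation:
post: y == 11
stmt 3: z := 1 + x  -- replace 0 occurrence(s) of z with (1 + x)
  => y == 11
stmt 2: y := x - y  -- replace 1 occurrence(s) of y with (x - y)
  => ( x - y ) == 11
stmt 1: y := y + x  -- replace 1 occurrence(s) of y with (y + x)
  => ( x - ( y + x ) ) == 11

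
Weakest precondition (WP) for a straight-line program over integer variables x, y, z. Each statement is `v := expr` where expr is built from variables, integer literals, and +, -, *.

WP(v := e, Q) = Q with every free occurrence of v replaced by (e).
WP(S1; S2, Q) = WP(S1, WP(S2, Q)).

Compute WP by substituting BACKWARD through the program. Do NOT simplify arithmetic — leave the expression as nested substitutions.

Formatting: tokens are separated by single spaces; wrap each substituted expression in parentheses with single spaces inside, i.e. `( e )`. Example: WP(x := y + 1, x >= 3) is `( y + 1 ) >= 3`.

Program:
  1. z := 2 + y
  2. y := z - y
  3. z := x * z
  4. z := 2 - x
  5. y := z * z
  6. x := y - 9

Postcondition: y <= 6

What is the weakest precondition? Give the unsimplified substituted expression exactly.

post: y <= 6
stmt 6: x := y - 9  -- replace 0 occurrence(s) of x with (y - 9)
  => y <= 6
stmt 5: y := z * z  -- replace 1 occurrence(s) of y with (z * z)
  => ( z * z ) <= 6
stmt 4: z := 2 - x  -- replace 2 occurrence(s) of z with (2 - x)
  => ( ( 2 - x ) * ( 2 - x ) ) <= 6
stmt 3: z := x * z  -- replace 0 occurrence(s) of z with (x * z)
  => ( ( 2 - x ) * ( 2 - x ) ) <= 6
stmt 2: y := z - y  -- replace 0 occurrence(s) of y with (z - y)
  => ( ( 2 - x ) * ( 2 - x ) ) <= 6
stmt 1: z := 2 + y  -- replace 0 occurrence(s) of z with (2 + y)
  => ( ( 2 - x ) * ( 2 - x ) ) <= 6

Answer: ( ( 2 - x ) * ( 2 - x ) ) <= 6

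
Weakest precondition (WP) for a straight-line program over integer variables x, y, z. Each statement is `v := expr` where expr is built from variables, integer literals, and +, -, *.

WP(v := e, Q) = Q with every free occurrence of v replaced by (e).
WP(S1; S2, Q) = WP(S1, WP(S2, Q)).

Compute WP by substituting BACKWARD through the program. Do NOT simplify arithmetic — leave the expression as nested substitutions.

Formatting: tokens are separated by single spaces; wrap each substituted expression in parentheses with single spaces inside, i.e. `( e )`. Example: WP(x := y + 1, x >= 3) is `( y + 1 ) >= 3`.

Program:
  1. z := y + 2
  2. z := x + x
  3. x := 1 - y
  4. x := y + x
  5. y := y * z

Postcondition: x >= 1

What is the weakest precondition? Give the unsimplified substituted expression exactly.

Answer: ( y + ( 1 - y ) ) >= 1

Derivation:
post: x >= 1
stmt 5: y := y * z  -- replace 0 occurrence(s) of y with (y * z)
  => x >= 1
stmt 4: x := y + x  -- replace 1 occurrence(s) of x with (y + x)
  => ( y + x ) >= 1
stmt 3: x := 1 - y  -- replace 1 occurrence(s) of x with (1 - y)
  => ( y + ( 1 - y ) ) >= 1
stmt 2: z := x + x  -- replace 0 occurrence(s) of z with (x + x)
  => ( y + ( 1 - y ) ) >= 1
stmt 1: z := y + 2  -- replace 0 occurrence(s) of z with (y + 2)
  => ( y + ( 1 - y ) ) >= 1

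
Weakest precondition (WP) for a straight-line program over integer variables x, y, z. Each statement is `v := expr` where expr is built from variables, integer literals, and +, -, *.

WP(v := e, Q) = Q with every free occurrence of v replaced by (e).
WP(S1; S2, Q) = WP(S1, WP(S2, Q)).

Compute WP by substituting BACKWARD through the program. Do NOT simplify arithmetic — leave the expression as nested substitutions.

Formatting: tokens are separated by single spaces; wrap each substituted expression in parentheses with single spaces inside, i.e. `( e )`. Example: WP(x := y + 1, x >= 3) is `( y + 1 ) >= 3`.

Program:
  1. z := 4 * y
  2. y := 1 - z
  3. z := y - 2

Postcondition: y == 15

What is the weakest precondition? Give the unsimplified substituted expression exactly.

Answer: ( 1 - ( 4 * y ) ) == 15

Derivation:
post: y == 15
stmt 3: z := y - 2  -- replace 0 occurrence(s) of z with (y - 2)
  => y == 15
stmt 2: y := 1 - z  -- replace 1 occurrence(s) of y with (1 - z)
  => ( 1 - z ) == 15
stmt 1: z := 4 * y  -- replace 1 occurrence(s) of z with (4 * y)
  => ( 1 - ( 4 * y ) ) == 15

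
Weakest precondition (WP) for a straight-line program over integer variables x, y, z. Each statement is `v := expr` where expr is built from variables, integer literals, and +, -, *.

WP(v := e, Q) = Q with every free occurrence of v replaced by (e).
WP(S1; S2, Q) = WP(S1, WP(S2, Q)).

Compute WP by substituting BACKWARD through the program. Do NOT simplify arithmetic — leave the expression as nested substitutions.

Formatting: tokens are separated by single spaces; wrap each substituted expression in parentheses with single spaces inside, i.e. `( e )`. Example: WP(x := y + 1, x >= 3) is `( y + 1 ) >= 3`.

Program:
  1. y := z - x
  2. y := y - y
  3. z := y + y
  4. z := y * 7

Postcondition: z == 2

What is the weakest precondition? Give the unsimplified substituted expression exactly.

post: z == 2
stmt 4: z := y * 7  -- replace 1 occurrence(s) of z with (y * 7)
  => ( y * 7 ) == 2
stmt 3: z := y + y  -- replace 0 occurrence(s) of z with (y + y)
  => ( y * 7 ) == 2
stmt 2: y := y - y  -- replace 1 occurrence(s) of y with (y - y)
  => ( ( y - y ) * 7 ) == 2
stmt 1: y := z - x  -- replace 2 occurrence(s) of y with (z - x)
  => ( ( ( z - x ) - ( z - x ) ) * 7 ) == 2

Answer: ( ( ( z - x ) - ( z - x ) ) * 7 ) == 2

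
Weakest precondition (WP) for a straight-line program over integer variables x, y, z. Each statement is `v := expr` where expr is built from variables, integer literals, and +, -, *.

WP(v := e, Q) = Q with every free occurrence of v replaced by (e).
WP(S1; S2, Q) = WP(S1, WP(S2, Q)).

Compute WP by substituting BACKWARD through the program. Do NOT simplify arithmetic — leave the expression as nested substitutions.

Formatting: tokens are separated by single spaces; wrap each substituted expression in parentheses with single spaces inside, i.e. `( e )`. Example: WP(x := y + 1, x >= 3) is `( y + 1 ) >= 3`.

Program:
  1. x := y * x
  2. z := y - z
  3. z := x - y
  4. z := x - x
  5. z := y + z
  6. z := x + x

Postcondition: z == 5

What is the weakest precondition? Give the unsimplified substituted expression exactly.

post: z == 5
stmt 6: z := x + x  -- replace 1 occurrence(s) of z with (x + x)
  => ( x + x ) == 5
stmt 5: z := y + z  -- replace 0 occurrence(s) of z with (y + z)
  => ( x + x ) == 5
stmt 4: z := x - x  -- replace 0 occurrence(s) of z with (x - x)
  => ( x + x ) == 5
stmt 3: z := x - y  -- replace 0 occurrence(s) of z with (x - y)
  => ( x + x ) == 5
stmt 2: z := y - z  -- replace 0 occurrence(s) of z with (y - z)
  => ( x + x ) == 5
stmt 1: x := y * x  -- replace 2 occurrence(s) of x with (y * x)
  => ( ( y * x ) + ( y * x ) ) == 5

Answer: ( ( y * x ) + ( y * x ) ) == 5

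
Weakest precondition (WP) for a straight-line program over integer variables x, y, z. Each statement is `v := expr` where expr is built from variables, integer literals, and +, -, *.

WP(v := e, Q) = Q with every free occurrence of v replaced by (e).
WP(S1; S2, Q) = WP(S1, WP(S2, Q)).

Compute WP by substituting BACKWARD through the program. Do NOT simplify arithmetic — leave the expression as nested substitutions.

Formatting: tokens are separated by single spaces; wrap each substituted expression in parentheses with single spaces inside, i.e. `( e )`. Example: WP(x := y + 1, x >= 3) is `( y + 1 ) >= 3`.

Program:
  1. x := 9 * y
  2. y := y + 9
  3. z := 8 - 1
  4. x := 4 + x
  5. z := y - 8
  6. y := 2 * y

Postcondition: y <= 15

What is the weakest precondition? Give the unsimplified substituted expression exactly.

post: y <= 15
stmt 6: y := 2 * y  -- replace 1 occurrence(s) of y with (2 * y)
  => ( 2 * y ) <= 15
stmt 5: z := y - 8  -- replace 0 occurrence(s) of z with (y - 8)
  => ( 2 * y ) <= 15
stmt 4: x := 4 + x  -- replace 0 occurrence(s) of x with (4 + x)
  => ( 2 * y ) <= 15
stmt 3: z := 8 - 1  -- replace 0 occurrence(s) of z with (8 - 1)
  => ( 2 * y ) <= 15
stmt 2: y := y + 9  -- replace 1 occurrence(s) of y with (y + 9)
  => ( 2 * ( y + 9 ) ) <= 15
stmt 1: x := 9 * y  -- replace 0 occurrence(s) of x with (9 * y)
  => ( 2 * ( y + 9 ) ) <= 15

Answer: ( 2 * ( y + 9 ) ) <= 15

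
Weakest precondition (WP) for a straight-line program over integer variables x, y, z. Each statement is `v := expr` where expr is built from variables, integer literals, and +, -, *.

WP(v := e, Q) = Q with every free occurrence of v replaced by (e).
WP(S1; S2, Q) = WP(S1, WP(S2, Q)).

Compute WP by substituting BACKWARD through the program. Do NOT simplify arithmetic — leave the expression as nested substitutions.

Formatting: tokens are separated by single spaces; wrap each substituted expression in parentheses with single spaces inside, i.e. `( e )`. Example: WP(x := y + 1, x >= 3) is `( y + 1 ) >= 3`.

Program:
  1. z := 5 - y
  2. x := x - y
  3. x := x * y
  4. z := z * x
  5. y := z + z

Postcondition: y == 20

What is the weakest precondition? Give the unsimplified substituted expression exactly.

post: y == 20
stmt 5: y := z + z  -- replace 1 occurrence(s) of y with (z + z)
  => ( z + z ) == 20
stmt 4: z := z * x  -- replace 2 occurrence(s) of z with (z * x)
  => ( ( z * x ) + ( z * x ) ) == 20
stmt 3: x := x * y  -- replace 2 occurrence(s) of x with (x * y)
  => ( ( z * ( x * y ) ) + ( z * ( x * y ) ) ) == 20
stmt 2: x := x - y  -- replace 2 occurrence(s) of x with (x - y)
  => ( ( z * ( ( x - y ) * y ) ) + ( z * ( ( x - y ) * y ) ) ) == 20
stmt 1: z := 5 - y  -- replace 2 occurrence(s) of z with (5 - y)
  => ( ( ( 5 - y ) * ( ( x - y ) * y ) ) + ( ( 5 - y ) * ( ( x - y ) * y ) ) ) == 20

Answer: ( ( ( 5 - y ) * ( ( x - y ) * y ) ) + ( ( 5 - y ) * ( ( x - y ) * y ) ) ) == 20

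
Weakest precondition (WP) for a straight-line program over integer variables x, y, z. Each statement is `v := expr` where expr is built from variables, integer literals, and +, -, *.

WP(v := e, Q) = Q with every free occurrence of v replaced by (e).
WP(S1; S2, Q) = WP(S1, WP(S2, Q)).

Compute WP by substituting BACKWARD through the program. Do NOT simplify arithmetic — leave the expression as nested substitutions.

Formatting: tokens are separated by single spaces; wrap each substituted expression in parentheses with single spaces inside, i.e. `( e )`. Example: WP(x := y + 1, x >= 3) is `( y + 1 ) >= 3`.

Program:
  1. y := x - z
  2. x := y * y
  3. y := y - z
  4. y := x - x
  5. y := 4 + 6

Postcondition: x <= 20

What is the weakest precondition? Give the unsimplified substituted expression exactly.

post: x <= 20
stmt 5: y := 4 + 6  -- replace 0 occurrence(s) of y with (4 + 6)
  => x <= 20
stmt 4: y := x - x  -- replace 0 occurrence(s) of y with (x - x)
  => x <= 20
stmt 3: y := y - z  -- replace 0 occurrence(s) of y with (y - z)
  => x <= 20
stmt 2: x := y * y  -- replace 1 occurrence(s) of x with (y * y)
  => ( y * y ) <= 20
stmt 1: y := x - z  -- replace 2 occurrence(s) of y with (x - z)
  => ( ( x - z ) * ( x - z ) ) <= 20

Answer: ( ( x - z ) * ( x - z ) ) <= 20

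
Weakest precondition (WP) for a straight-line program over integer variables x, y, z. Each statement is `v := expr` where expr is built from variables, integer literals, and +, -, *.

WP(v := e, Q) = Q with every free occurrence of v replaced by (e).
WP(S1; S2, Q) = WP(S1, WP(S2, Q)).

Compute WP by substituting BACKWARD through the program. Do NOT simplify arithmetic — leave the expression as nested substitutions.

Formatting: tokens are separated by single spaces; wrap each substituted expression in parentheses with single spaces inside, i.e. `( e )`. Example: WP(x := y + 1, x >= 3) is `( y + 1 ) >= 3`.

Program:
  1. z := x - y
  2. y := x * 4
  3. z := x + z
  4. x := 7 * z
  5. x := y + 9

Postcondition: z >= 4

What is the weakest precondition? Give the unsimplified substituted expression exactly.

Answer: ( x + ( x - y ) ) >= 4

Derivation:
post: z >= 4
stmt 5: x := y + 9  -- replace 0 occurrence(s) of x with (y + 9)
  => z >= 4
stmt 4: x := 7 * z  -- replace 0 occurrence(s) of x with (7 * z)
  => z >= 4
stmt 3: z := x + z  -- replace 1 occurrence(s) of z with (x + z)
  => ( x + z ) >= 4
stmt 2: y := x * 4  -- replace 0 occurrence(s) of y with (x * 4)
  => ( x + z ) >= 4
stmt 1: z := x - y  -- replace 1 occurrence(s) of z with (x - y)
  => ( x + ( x - y ) ) >= 4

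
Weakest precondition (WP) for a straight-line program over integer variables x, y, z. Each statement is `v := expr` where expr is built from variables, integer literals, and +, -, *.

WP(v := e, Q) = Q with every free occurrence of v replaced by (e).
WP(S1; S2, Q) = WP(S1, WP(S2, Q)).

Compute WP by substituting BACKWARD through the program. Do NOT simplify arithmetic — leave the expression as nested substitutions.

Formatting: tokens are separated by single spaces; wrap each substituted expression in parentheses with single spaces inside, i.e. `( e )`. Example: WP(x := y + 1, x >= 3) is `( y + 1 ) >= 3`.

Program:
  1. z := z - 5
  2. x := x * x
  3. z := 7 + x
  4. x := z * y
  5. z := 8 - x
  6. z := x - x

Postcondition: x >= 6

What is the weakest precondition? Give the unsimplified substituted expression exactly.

post: x >= 6
stmt 6: z := x - x  -- replace 0 occurrence(s) of z with (x - x)
  => x >= 6
stmt 5: z := 8 - x  -- replace 0 occurrence(s) of z with (8 - x)
  => x >= 6
stmt 4: x := z * y  -- replace 1 occurrence(s) of x with (z * y)
  => ( z * y ) >= 6
stmt 3: z := 7 + x  -- replace 1 occurrence(s) of z with (7 + x)
  => ( ( 7 + x ) * y ) >= 6
stmt 2: x := x * x  -- replace 1 occurrence(s) of x with (x * x)
  => ( ( 7 + ( x * x ) ) * y ) >= 6
stmt 1: z := z - 5  -- replace 0 occurrence(s) of z with (z - 5)
  => ( ( 7 + ( x * x ) ) * y ) >= 6

Answer: ( ( 7 + ( x * x ) ) * y ) >= 6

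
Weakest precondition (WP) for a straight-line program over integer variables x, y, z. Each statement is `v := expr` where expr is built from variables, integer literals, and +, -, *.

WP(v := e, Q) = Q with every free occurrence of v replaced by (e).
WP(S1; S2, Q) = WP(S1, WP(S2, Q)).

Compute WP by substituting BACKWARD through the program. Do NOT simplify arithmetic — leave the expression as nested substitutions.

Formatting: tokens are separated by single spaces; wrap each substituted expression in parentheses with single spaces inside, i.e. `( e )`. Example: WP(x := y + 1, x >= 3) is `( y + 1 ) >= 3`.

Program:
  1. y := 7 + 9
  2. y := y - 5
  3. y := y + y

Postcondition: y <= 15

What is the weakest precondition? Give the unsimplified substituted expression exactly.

Answer: ( ( ( 7 + 9 ) - 5 ) + ( ( 7 + 9 ) - 5 ) ) <= 15

Derivation:
post: y <= 15
stmt 3: y := y + y  -- replace 1 occurrence(s) of y with (y + y)
  => ( y + y ) <= 15
stmt 2: y := y - 5  -- replace 2 occurrence(s) of y with (y - 5)
  => ( ( y - 5 ) + ( y - 5 ) ) <= 15
stmt 1: y := 7 + 9  -- replace 2 occurrence(s) of y with (7 + 9)
  => ( ( ( 7 + 9 ) - 5 ) + ( ( 7 + 9 ) - 5 ) ) <= 15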